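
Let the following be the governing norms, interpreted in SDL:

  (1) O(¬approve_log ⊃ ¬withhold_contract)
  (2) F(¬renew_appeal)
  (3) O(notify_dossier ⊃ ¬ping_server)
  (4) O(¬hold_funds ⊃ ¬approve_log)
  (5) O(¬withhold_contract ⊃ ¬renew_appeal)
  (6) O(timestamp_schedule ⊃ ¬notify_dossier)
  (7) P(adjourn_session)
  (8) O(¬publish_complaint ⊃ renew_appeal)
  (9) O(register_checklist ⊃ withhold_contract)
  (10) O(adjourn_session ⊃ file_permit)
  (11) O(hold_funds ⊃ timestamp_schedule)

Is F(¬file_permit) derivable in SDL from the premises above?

Premise 10 is O(adjourn_session ⊃ file_permit), but O(adjourn_session) is not derivable from the premises (the permission P(adjourn_session) asserts only ¬O(¬adjourn_session), not O(adjourn_session)), so it does not yield O(file_permit).
No other premise forces O(file_permit). An ideal world satisfying every premise can still have ¬file_permit true, so F(¬file_permit) is not derivable.

No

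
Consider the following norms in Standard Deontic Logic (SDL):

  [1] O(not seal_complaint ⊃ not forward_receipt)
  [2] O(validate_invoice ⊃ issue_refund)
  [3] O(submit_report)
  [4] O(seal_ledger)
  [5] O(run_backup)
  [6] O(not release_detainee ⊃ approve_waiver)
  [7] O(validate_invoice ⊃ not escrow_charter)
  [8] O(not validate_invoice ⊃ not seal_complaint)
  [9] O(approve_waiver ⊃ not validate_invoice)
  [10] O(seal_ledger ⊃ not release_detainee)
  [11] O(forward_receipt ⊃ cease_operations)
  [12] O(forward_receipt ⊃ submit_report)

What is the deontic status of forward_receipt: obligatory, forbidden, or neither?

Forbidden

From premise 4 we have O(seal_ledger).
With premise 10, O(seal_ledger ⊃ not release_detainee), the K-axiom yields O(not release_detainee).
With premise 6, O(not release_detainee ⊃ approve_waiver), the K-axiom yields O(approve_waiver).
With premise 9, O(approve_waiver ⊃ not validate_invoice), the K-axiom yields O(not validate_invoice).
Premise 8 is O(not validate_invoice ⊃ not seal_complaint); since O(not validate_invoice), deontic closure gives O(not seal_complaint).
With premise 1, O(not seal_complaint ⊃ not forward_receipt), the K-axiom yields O(not forward_receipt).
Premises 2, 3, 5, 7, 11, 12 do not contribute to this derivation.
Thus O(not forward_receipt), which is F(forward_receipt): forward_receipt is forbidden.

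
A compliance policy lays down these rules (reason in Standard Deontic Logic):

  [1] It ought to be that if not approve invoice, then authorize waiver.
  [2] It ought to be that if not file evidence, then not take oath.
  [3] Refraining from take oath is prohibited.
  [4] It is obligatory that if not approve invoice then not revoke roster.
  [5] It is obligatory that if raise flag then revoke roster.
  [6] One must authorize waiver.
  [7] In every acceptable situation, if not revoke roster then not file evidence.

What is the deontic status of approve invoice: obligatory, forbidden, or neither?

Obligatory

Premise 3, F(¬take_oath), is equivalent to O(take_oath).
The contrapositive of premise 2 (O(¬file_evidence → ¬take_oath)) is O(take_oath → file_evidence), and O(take_oath) is already established, so O(file_evidence).
Premise 7, O(¬revoke_roster → ¬file_evidence), contraposes to O(file_evidence → revoke_roster); with O(file_evidence) we get O(revoke_roster).
The contrapositive of premise 4 (O(¬approve_invoice → ¬revoke_roster)) is O(revoke_roster → approve_invoice), and O(revoke_roster) is already established, so O(approve_invoice).
Premises 1, 5, 6 do not contribute to this derivation.
Hence approve_invoice is obligatory.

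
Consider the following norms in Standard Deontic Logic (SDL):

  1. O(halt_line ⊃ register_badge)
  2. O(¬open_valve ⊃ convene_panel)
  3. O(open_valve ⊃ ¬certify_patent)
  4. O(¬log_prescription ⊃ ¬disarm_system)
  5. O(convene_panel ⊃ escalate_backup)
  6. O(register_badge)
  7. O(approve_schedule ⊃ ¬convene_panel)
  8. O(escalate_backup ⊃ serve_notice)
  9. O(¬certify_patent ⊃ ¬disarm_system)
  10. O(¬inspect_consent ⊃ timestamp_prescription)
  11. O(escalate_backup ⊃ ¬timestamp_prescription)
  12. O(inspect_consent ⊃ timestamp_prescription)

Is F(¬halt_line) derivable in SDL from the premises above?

Premise 1 is O(halt_line ⊃ register_badge); even if O(register_badge) held, inferring O(halt_line) would be affirming the consequent — invalid.
No other premise forces O(halt_line). An ideal world satisfying every premise can still have ¬halt_line true, so F(¬halt_line) is not derivable.

No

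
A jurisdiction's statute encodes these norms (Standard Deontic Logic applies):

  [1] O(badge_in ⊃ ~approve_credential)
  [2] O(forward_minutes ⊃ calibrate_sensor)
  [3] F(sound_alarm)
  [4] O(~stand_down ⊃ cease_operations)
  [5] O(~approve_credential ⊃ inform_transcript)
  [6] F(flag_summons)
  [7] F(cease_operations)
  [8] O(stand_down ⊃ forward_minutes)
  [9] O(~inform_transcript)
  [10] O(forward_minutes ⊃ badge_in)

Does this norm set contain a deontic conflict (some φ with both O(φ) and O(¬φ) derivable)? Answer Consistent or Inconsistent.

Inconsistent

Premise 9 states O(~inform_transcript) outright.
Premise 5, O(~approve_credential ⊃ inform_transcript), contraposes to O(~inform_transcript ⊃ approve_credential); with O(~inform_transcript) we get O(approve_credential).
The contrapositive of premise 1 (O(badge_in ⊃ ~approve_credential)) is O(approve_credential ⊃ ~badge_in), and O(approve_credential) is already established, so O(~badge_in).
Premise 10, O(forward_minutes ⊃ badge_in), contraposes to O(~badge_in ⊃ ~forward_minutes); with O(~badge_in) we get O(~forward_minutes).
The contrapositive of premise 8 (O(stand_down ⊃ forward_minutes)) is O(~forward_minutes ⊃ ~stand_down), and O(~forward_minutes) is already established, so O(~stand_down).
Applying K to premise 4 (O(~stand_down ⊃ cease_operations)) and O(~stand_down) yields O(cease_operations).
Yet premise 7 is F(cease_operations), i.e. O(~cease_operations).
We now have both O(cease_operations) and O(~cease_operations) — cease_operations is simultaneously obligatory and forbidden, violating the D-axiom.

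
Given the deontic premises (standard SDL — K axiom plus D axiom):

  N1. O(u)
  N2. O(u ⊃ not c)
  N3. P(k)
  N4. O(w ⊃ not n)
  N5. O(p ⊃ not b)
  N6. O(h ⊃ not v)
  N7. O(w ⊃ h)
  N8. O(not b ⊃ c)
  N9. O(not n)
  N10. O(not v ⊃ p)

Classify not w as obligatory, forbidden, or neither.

From premise 1 we have O(u).
With premise 2, O(u ⊃ not c), the K-axiom yields O(not c).
The contrapositive of premise 8 (O(not b ⊃ c)) is O(not c ⊃ b), and O(not c) is already established, so O(b).
The contrapositive of premise 5 (O(p ⊃ not b)) is O(b ⊃ not p), and O(b) is already established, so O(not p).
Premise 10 is O(not v ⊃ p); contrapositively O(not p ⊃ v). Since O(not p) holds, K gives O(v).
Premise 6 is O(h ⊃ not v); contrapositively O(v ⊃ not h). Since O(v) holds, K gives O(not h).
Premise 7, O(w ⊃ h), contraposes to O(not h ⊃ not w); with O(not h) we get O(not w).
Premises 3, 4, 9 do not contribute to this derivation.
Hence not w is obligatory.

Obligatory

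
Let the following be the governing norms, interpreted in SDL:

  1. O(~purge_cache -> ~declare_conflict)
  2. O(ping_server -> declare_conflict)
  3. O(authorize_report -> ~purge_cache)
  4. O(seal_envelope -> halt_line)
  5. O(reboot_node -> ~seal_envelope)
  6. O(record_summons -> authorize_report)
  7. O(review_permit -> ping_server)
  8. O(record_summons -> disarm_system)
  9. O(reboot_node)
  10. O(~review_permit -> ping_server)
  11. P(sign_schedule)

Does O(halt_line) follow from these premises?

No

Premise 4 is O(seal_envelope -> halt_line), but O(seal_envelope) is not derivable from the premises, so it does not yield O(halt_line).
No other premise forces O(halt_line). An ideal world satisfying every premise can still have halt_line false, so O(halt_line) is not derivable.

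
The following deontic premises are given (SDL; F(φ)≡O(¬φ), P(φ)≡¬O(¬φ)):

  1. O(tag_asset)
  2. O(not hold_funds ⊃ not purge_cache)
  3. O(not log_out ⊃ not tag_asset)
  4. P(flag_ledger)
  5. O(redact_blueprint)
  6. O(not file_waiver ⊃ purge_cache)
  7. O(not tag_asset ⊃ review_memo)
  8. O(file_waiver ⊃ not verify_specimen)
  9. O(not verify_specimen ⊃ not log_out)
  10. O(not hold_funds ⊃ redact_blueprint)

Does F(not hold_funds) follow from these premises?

Premise 1 gives O(tag_asset).
Premise 3, O(not log_out ⊃ not tag_asset), contraposes to O(tag_asset ⊃ log_out); with O(tag_asset) we get O(log_out).
Premise 9 is O(not verify_specimen ⊃ not log_out); contrapositively O(log_out ⊃ verify_specimen). Since O(log_out) holds, K gives O(verify_specimen).
Premise 8 is O(file_waiver ⊃ not verify_specimen); contrapositively O(verify_specimen ⊃ not file_waiver). Since O(verify_specimen) holds, K gives O(not file_waiver).
From O(not file_waiver) and premise 6, O(not file_waiver ⊃ purge_cache), we obtain O(purge_cache).
Premise 2 is O(not hold_funds ⊃ not purge_cache); contrapositively O(purge_cache ⊃ hold_funds). Since O(purge_cache) holds, K gives O(hold_funds).
Premises 4, 5, 7, 10 do not contribute to this derivation.
So O(hold_funds) holds, i.e. F(not hold_funds). The claim follows.

Yes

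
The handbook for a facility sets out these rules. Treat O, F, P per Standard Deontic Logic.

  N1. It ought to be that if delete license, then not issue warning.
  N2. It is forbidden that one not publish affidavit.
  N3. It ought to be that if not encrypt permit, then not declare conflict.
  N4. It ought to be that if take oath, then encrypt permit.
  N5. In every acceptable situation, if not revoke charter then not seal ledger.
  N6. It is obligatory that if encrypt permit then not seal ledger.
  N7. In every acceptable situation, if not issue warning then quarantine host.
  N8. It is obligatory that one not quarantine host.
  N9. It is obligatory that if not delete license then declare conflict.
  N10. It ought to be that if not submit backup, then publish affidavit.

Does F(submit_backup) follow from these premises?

Premise 10 is O(¬submit_backup → publish_affidavit); even if O(publish_affidavit) held, inferring O(¬submit_backup) would be affirming the consequent — invalid.
No other premise forces O(¬submit_backup). An ideal world satisfying every premise can still have submit_backup true, so F(submit_backup) is not derivable.

No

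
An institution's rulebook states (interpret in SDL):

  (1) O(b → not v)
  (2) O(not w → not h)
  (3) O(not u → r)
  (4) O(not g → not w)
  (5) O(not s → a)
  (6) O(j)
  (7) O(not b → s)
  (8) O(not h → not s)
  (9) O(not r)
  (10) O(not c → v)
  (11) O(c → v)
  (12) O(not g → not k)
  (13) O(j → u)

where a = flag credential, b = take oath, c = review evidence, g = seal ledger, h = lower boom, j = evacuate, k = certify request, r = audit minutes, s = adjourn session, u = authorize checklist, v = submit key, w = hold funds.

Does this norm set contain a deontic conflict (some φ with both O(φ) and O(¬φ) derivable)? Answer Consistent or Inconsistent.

Premise 3 is O(not u → r), but O(not u) is not derivable from the premises, so it does not yield O(r).
So O(r) is not derivable, and the apparent clash with O(not r) does not arise.
A world satisfying every obligation exists (e.g. a=false, b=false, c=false, g=true, h=true, j=true, k=false, r=false, s=true, u=true, v=true, w=true); no atom is both obligatory and forbidden, so the set is consistent.

Consistent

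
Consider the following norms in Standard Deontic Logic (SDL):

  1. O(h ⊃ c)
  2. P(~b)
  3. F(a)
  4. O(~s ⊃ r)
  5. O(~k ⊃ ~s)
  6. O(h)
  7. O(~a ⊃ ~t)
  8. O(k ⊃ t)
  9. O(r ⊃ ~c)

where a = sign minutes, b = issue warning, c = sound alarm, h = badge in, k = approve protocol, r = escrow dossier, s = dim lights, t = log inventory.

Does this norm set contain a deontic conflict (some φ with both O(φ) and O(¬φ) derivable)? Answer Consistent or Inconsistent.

From premise 6 we have O(h).
From O(h) and premise 1, O(h ⊃ c), we obtain O(c).
Premise 9 is O(r ⊃ ~c); contrapositively O(c ⊃ ~r). Since O(c) holds, K gives O(~r).
The contrapositive of premise 4 (O(~s ⊃ r)) is O(~r ⊃ s), and O(~r) is already established, so O(s).
Premise 5 is O(~k ⊃ ~s); contrapositively O(s ⊃ k). Since O(s) holds, K gives O(k).
Applying K to premise 8 (O(k ⊃ t)) and O(k) yields O(t).
Premise 7, O(~a ⊃ ~t), contraposes to O(t ⊃ a); with O(t) we get O(a).
However, F(a) at premise 3 amounts to O(~a).
We now have both O(a) and O(~a) — a is simultaneously obligatory and forbidden, violating the D-axiom.

Inconsistent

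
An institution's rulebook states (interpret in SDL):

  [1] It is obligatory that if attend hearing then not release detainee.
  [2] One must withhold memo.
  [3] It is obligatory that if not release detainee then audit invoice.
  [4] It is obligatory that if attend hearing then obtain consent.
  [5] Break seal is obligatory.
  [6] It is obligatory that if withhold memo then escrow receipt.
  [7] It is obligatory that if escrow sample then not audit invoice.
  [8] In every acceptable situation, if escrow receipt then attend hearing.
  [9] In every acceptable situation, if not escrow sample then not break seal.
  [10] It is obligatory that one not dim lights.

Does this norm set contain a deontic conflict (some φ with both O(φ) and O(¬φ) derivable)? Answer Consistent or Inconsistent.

Premise 5 states O(break_seal) outright.
Premise 9, O(¬escrow_sample → ¬break_seal), contraposes to O(break_seal → escrow_sample); with O(break_seal) we get O(escrow_sample).
With premise 7, O(escrow_sample → ¬audit_invoice), the K-axiom yields O(¬audit_invoice).
Premise 3, O(¬release_detainee → audit_invoice), contraposes to O(¬audit_invoice → release_detainee); with O(¬audit_invoice) we get O(release_detainee).
Premise 1 is O(attend_hearing → ¬release_detainee); contrapositively O(release_detainee → ¬attend_hearing). Since O(release_detainee) holds, K gives O(¬attend_hearing).
Premise 8 is O(escrow_receipt → attend_hearing); contrapositively O(¬attend_hearing → ¬escrow_receipt). Since O(¬attend_hearing) holds, K gives O(¬escrow_receipt).
The contrapositive of premise 6 (O(withhold_memo → escrow_receipt)) is O(¬escrow_receipt → ¬withhold_memo), and O(¬escrow_receipt) is already established, so O(¬withhold_memo).
However, premise 2 gives O(withhold_memo).
We now have both O(¬withhold_memo) and O(withhold_memo) — withhold_memo is simultaneously obligatory and forbidden, violating the D-axiom.

Inconsistent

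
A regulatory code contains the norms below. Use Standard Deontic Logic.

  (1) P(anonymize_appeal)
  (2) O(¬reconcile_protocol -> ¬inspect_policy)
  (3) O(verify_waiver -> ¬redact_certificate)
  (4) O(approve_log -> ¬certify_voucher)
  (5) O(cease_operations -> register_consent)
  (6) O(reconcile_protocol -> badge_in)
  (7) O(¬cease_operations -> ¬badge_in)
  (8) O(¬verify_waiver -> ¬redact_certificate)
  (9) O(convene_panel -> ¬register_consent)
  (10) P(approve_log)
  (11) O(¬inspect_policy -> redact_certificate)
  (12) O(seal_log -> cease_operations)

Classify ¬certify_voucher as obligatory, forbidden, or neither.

Neither

Premise 4 is O(approve_log -> ¬certify_voucher), but O(approve_log) is not derivable from the premises (the permission P(approve_log) asserts only ¬O(¬approve_log), not O(approve_log)), so it does not yield O(¬certify_voucher).
No premise or chain of K-axiom applications forces O(¬certify_voucher), and none forces O(certify_voucher). So ¬certify_voucher is neither obligatory nor forbidden under these norms.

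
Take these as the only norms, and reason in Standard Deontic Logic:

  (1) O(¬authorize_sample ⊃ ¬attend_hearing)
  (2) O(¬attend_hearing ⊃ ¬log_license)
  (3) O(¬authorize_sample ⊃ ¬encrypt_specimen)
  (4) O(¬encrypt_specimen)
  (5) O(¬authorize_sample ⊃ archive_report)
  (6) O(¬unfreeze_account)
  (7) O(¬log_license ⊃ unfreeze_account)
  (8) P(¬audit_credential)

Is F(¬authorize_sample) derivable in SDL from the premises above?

Premise 6 states O(¬unfreeze_account) outright.
The contrapositive of premise 7 (O(¬log_license ⊃ unfreeze_account)) is O(¬unfreeze_account ⊃ log_license), and O(¬unfreeze_account) is already established, so O(log_license).
Premise 2 is O(¬attend_hearing ⊃ ¬log_license); contrapositively O(log_license ⊃ attend_hearing). Since O(log_license) holds, K gives O(attend_hearing).
The contrapositive of premise 1 (O(¬authorize_sample ⊃ ¬attend_hearing)) is O(attend_hearing ⊃ authorize_sample), and O(attend_hearing) is already established, so O(authorize_sample).
Premises 3, 4, 5, 8 do not contribute to this derivation.
So O(authorize_sample) holds, i.e. F(¬authorize_sample). The claim follows.

Yes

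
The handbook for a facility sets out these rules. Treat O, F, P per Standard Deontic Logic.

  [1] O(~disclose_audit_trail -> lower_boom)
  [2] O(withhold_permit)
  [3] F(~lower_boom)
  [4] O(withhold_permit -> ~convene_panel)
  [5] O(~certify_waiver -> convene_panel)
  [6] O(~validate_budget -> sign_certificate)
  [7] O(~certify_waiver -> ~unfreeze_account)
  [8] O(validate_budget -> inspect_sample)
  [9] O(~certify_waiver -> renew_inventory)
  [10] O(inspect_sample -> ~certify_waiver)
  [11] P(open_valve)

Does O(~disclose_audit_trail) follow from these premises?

Premise 1 is O(~disclose_audit_trail -> lower_boom); even if O(lower_boom) held, inferring O(~disclose_audit_trail) would be affirming the consequent — invalid.
No other premise forces O(~disclose_audit_trail). An ideal world satisfying every premise can still have ~disclose_audit_trail false, so O(~disclose_audit_trail) is not derivable.

No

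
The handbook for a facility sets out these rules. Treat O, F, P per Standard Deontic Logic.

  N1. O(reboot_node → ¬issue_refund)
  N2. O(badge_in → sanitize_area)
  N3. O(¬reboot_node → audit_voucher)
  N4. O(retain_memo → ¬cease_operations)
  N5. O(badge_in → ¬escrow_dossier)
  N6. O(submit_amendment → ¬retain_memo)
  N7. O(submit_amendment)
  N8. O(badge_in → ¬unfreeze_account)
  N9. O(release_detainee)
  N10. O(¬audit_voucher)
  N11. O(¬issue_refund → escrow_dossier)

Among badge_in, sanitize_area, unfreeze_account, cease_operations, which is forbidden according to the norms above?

badge_in

Premise 10 gives O(¬audit_voucher).
Premise 3, O(¬reboot_node → audit_voucher), contraposes to O(¬audit_voucher → reboot_node); with O(¬audit_voucher) we get O(reboot_node).
Applying K to premise 1 (O(reboot_node → ¬issue_refund)) and O(reboot_node) yields O(¬issue_refund).
From O(¬issue_refund) and premise 11, O(¬issue_refund → escrow_dossier), we obtain O(escrow_dossier).
Premise 5, O(badge_in → ¬escrow_dossier), contraposes to O(escrow_dossier → ¬badge_in); with O(escrow_dossier) we get O(¬badge_in).
So O(¬badge_in) holds, i.e. badge_in is forbidden. None of the other listed options is forbidden under the premises.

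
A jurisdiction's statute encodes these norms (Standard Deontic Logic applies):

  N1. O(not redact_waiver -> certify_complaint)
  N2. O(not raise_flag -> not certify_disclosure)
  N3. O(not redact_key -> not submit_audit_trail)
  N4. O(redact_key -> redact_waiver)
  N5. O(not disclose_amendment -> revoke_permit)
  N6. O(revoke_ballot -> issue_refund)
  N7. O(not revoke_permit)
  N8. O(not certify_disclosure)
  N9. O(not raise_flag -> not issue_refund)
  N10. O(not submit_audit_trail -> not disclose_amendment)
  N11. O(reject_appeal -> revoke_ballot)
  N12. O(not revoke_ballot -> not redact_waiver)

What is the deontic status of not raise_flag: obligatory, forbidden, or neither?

Premise 7 states O(not revoke_permit) outright.
Premise 5 is O(not disclose_amendment -> revoke_permit); contrapositively O(not revoke_permit -> disclose_amendment). Since O(not revoke_permit) holds, K gives O(disclose_amendment).
Premise 10, O(not submit_audit_trail -> not disclose_amendment), contraposes to O(disclose_amendment -> submit_audit_trail); with O(disclose_amendment) we get O(submit_audit_trail).
Premise 3, O(not redact_key -> not submit_audit_trail), contraposes to O(submit_audit_trail -> redact_key); with O(submit_audit_trail) we get O(redact_key).
From O(redact_key) and premise 4, O(redact_key -> redact_waiver), we obtain O(redact_waiver).
The contrapositive of premise 12 (O(not revoke_ballot -> not redact_waiver)) is O(redact_waiver -> revoke_ballot), and O(redact_waiver) is already established, so O(revoke_ballot).
Applying K to premise 6 (O(revoke_ballot -> issue_refund)) and O(revoke_ballot) yields O(issue_refund).
Premise 9, O(not raise_flag -> not issue_refund), contraposes to O(issue_refund -> raise_flag); with O(issue_refund) we get O(raise_flag).
Premises 1, 2, 8, 11 do not contribute to this derivation.
Thus O(raise_flag), which is F(not raise_flag): not raise_flag is forbidden.

Forbidden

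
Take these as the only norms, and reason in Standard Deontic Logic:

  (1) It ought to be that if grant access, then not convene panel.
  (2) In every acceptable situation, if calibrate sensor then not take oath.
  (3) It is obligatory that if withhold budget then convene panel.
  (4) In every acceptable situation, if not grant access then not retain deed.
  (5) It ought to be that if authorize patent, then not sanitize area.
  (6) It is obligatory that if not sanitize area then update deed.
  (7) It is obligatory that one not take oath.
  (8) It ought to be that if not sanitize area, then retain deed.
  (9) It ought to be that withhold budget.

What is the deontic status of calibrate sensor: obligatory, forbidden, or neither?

Premise 2 is O(calibrate_sensor → ¬take_oath); even if O(¬take_oath) held, inferring O(calibrate_sensor) would be affirming the consequent — invalid.
No premise or chain of K-axiom applications forces O(calibrate_sensor), and none forces O(¬calibrate_sensor). So calibrate_sensor is neither obligatory nor forbidden under these norms.

Neither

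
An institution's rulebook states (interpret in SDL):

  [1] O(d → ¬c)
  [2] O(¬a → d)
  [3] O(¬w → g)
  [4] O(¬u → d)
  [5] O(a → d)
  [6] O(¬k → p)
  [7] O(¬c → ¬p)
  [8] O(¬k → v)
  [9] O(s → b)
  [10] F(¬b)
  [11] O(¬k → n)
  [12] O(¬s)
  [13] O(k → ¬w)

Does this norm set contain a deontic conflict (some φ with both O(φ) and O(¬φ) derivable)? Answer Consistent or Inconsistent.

Premise 9 is O(s → b); even if O(b) held, inferring O(s) would be affirming the consequent — invalid.
So O(s) is not derivable, and the apparent clash with O(¬s) does not arise.
A world satisfying every obligation exists (e.g. a=false, b=true, c=false, d=true, g=true, k=true, n=false, p=false, s=false, u=false, v=false, w=false); no atom is both obligatory and forbidden, so the set is consistent.

Consistent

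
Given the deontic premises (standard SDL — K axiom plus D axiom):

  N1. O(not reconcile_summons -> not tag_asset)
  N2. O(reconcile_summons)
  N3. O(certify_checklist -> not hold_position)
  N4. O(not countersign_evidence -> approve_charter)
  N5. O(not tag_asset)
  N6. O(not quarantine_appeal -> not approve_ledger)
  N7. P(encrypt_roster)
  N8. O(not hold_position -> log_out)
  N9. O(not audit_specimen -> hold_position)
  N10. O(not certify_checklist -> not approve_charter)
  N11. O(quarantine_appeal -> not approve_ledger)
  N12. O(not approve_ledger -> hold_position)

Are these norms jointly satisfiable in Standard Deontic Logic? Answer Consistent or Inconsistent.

Premise 1 is O(not reconcile_summons -> not tag_asset); even if O(not tag_asset) held, inferring O(not reconcile_summons) would be affirming the consequent — invalid.
So O(not reconcile_summons) is not derivable, and the apparent clash with O(reconcile_summons) does not arise.
A world satisfying every obligation exists (e.g. approve_charter=false, approve_ledger=false, audit_specimen=false, certify_checklist=false, countersign_evidence=true, encrypt_roster=false, hold_position=true, log_out=false, quarantine_appeal=false, reconcile_summons=true, tag_asset=false); no atom is both obligatory and forbidden, so the set is consistent.

Consistent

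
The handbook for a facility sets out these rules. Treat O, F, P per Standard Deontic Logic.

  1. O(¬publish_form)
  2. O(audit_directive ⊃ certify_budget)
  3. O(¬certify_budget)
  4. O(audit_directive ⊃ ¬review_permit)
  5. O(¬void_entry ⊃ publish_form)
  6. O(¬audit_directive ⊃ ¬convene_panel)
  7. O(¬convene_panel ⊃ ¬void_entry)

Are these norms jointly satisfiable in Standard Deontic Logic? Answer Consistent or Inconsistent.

From premise 3 we have O(¬certify_budget).
The contrapositive of premise 2 (O(audit_directive ⊃ certify_budget)) is O(¬certify_budget ⊃ ¬audit_directive), and O(¬certify_budget) is already established, so O(¬audit_directive).
With premise 6, O(¬audit_directive ⊃ ¬convene_panel), the K-axiom yields O(¬convene_panel).
Applying K to premise 7 (O(¬convene_panel ⊃ ¬void_entry)) and O(¬convene_panel) yields O(¬void_entry).
Premise 5 is O(¬void_entry ⊃ publish_form); since O(¬void_entry), deontic closure gives O(publish_form).
Yet premise 1 states O(¬publish_form).
We now have both O(publish_form) and O(¬publish_form) — publish_form is simultaneously obligatory and forbidden, violating the D-axiom.

Inconsistent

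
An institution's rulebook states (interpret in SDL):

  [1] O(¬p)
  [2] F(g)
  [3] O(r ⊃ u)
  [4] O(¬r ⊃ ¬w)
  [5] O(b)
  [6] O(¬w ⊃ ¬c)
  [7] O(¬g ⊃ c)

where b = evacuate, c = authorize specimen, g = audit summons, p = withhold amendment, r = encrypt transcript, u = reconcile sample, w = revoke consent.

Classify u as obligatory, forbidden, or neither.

F(g) at premise 2 means O(¬g).
Applying K to premise 7 (O(¬g ⊃ c)) and O(¬g) yields O(c).
Premise 6, O(¬w ⊃ ¬c), contraposes to O(c ⊃ w); with O(c) we get O(w).
Premise 4 is O(¬r ⊃ ¬w); contrapositively O(w ⊃ r). Since O(w) holds, K gives O(r).
From O(r) and premise 3, O(r ⊃ u), we obtain O(u).
Premises 1, 5 do not contribute to this derivation.
Hence u is obligatory.

Obligatory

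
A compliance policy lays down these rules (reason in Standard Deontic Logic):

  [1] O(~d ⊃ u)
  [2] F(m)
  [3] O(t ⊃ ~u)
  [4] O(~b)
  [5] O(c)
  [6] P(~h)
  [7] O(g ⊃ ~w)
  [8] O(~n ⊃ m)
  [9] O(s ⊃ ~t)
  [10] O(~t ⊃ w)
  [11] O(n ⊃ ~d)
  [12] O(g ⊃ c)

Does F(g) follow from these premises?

Yes

Premise 2, F(m), is equivalent to O(~m).
The contrapositive of premise 8 (O(~n ⊃ m)) is O(~m ⊃ n), and O(~m) is already established, so O(n).
Applying K to premise 11 (O(n ⊃ ~d)) and O(n) yields O(~d).
Applying K to premise 1 (O(~d ⊃ u)) and O(~d) yields O(u).
The contrapositive of premise 3 (O(t ⊃ ~u)) is O(u ⊃ ~t), and O(u) is already established, so O(~t).
Premise 10 is O(~t ⊃ w); since O(~t), deontic closure gives O(w).
Premise 7 is O(g ⊃ ~w); contrapositively O(w ⊃ ~g). Since O(w) holds, K gives O(~g).
Premises 4, 5, 6, 9, 12 do not contribute to this derivation.
So O(~g) holds, i.e. F(g). The claim follows.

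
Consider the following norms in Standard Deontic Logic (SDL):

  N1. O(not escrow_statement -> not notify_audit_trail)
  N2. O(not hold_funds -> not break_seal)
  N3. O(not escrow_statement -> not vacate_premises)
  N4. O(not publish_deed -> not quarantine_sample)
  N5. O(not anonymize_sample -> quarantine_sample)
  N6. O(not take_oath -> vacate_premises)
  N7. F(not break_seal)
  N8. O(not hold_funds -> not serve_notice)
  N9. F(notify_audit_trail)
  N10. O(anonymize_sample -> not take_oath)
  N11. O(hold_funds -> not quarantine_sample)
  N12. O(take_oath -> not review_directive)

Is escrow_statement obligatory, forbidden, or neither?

Obligatory

Premise 7 is F(not break_seal), i.e. O(break_seal).
Premise 2, O(not hold_funds -> not break_seal), contraposes to O(break_seal -> hold_funds); with O(break_seal) we get O(hold_funds).
Applying K to premise 11 (O(hold_funds -> not quarantine_sample)) and O(hold_funds) yields O(not quarantine_sample).
Premise 5 is O(not anonymize_sample -> quarantine_sample); contrapositively O(not quarantine_sample -> anonymize_sample). Since O(not quarantine_sample) holds, K gives O(anonymize_sample).
With premise 10, O(anonymize_sample -> not take_oath), the K-axiom yields O(not take_oath).
Premise 6 is O(not take_oath -> vacate_premises); since O(not take_oath), deontic closure gives O(vacate_premises).
Premise 3 is O(not escrow_statement -> not vacate_premises); contrapositively O(vacate_premises -> escrow_statement). Since O(vacate_premises) holds, K gives O(escrow_statement).
Premises 1, 4, 8, 9, 12 do not contribute to this derivation.
Hence escrow_statement is obligatory.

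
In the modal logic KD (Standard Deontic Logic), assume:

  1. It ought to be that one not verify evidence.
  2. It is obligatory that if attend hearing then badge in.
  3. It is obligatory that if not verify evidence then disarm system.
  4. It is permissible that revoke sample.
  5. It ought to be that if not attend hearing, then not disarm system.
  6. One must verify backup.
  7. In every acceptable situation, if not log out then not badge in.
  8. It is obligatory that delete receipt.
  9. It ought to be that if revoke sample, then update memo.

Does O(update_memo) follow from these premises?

Premise 9 is O(revoke_sample → update_memo), but O(revoke_sample) is not derivable from the premises (the permission P(revoke_sample) asserts only ¬O(¬revoke_sample), not O(revoke_sample)), so it does not yield O(update_memo).
No other premise forces O(update_memo). An ideal world satisfying every premise can still have update_memo false, so O(update_memo) is not derivable.

No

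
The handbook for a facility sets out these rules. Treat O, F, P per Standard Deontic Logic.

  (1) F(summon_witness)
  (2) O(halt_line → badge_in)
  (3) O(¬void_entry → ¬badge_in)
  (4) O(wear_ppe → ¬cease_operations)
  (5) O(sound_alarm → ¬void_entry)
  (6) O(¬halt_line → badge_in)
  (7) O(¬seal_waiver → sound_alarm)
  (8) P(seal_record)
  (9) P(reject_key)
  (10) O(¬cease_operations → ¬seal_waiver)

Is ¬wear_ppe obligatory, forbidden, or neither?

Obligatory

By case analysis on ¬halt_line: premise 6 gives O(¬halt_line → badge_in) and premise 2 gives O(halt_line → badge_in), so O(badge_in) either way.
Premise 3, O(¬void_entry → ¬badge_in), contraposes to O(badge_in → void_entry); with O(badge_in) we get O(void_entry).
Premise 5, O(sound_alarm → ¬void_entry), contraposes to O(void_entry → ¬sound_alarm); with O(void_entry) we get O(¬sound_alarm).
The contrapositive of premise 7 (O(¬seal_waiver → sound_alarm)) is O(¬sound_alarm → seal_waiver), and O(¬sound_alarm) is already established, so O(seal_waiver).
Premise 10, O(¬cease_operations → ¬seal_waiver), contraposes to O(seal_waiver → cease_operations); with O(seal_waiver) we get O(cease_operations).
Premise 4, O(wear_ppe → ¬cease_operations), contraposes to O(cease_operations → ¬wear_ppe); with O(cease_operations) we get O(¬wear_ppe).
Premises 1, 8, 9 do not contribute to this derivation.
Hence ¬wear_ppe is obligatory.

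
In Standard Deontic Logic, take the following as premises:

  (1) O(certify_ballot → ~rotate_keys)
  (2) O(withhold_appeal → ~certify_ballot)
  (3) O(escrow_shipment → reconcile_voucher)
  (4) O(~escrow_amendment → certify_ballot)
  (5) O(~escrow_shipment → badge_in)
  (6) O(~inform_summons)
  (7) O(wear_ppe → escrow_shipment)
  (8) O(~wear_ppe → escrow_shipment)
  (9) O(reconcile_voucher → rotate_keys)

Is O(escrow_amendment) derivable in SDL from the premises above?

Premises 7 and 8 are O(wear_ppe → escrow_shipment) and O(~wear_ppe → escrow_shipment); every ideal world satisfies wear_ppe or ~wear_ppe, so in either case escrow_shipment holds — hence O(escrow_shipment).
With premise 3, O(escrow_shipment → reconcile_voucher), the K-axiom yields O(reconcile_voucher).
Applying K to premise 9 (O(reconcile_voucher → rotate_keys)) and O(reconcile_voucher) yields O(rotate_keys).
The contrapositive of premise 1 (O(certify_ballot → ~rotate_keys)) is O(rotate_keys → ~certify_ballot), and O(rotate_keys) is already established, so O(~certify_ballot).
Premise 4 is O(~escrow_amendment → certify_ballot); contrapositively O(~certify_ballot → escrow_amendment). Since O(~certify_ballot) holds, K gives O(escrow_amendment).
Premises 2, 5, 6 do not contribute to this derivation.
So O(escrow_amendment) follows.

Yes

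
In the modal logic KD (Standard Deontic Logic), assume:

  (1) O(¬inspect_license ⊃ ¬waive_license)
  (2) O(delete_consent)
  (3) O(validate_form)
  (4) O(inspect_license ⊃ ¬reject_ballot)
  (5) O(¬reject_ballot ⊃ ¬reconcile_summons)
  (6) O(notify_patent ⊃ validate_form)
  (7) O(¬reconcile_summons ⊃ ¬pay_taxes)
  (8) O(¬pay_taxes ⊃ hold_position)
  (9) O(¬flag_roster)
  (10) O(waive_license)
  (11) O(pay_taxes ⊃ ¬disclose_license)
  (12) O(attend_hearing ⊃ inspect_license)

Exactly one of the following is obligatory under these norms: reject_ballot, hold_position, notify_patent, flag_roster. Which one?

From premise 10 we have O(waive_license).
The contrapositive of premise 1 (O(¬inspect_license ⊃ ¬waive_license)) is O(waive_license ⊃ inspect_license), and O(waive_license) is already established, so O(inspect_license).
Applying K to premise 4 (O(inspect_license ⊃ ¬reject_ballot)) and O(inspect_license) yields O(¬reject_ballot).
Applying K to premise 5 (O(¬reject_ballot ⊃ ¬reconcile_summons)) and O(¬reject_ballot) yields O(¬reconcile_summons).
With premise 7, O(¬reconcile_summons ⊃ ¬pay_taxes), the K-axiom yields O(¬pay_taxes).
Applying K to premise 8 (O(¬pay_taxes ⊃ hold_position)) and O(¬pay_taxes) yields O(hold_position).
So O(hold_position) holds — hold_position is obligatory. None of the other listed options is made obligatory by any chain of premises.

hold_position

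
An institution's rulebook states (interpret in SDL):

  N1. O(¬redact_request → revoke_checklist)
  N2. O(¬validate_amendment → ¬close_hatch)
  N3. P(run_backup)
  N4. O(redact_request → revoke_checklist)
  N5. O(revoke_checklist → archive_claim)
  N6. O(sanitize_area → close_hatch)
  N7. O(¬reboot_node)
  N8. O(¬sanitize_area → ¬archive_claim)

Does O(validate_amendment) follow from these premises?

Yes

Premises 4 and 1 cover both cases: O(redact_request → revoke_checklist) and O(¬redact_request → revoke_checklist). Since redact_request ∨ ¬redact_request is a tautology, O(revoke_checklist) follows.
From O(revoke_checklist) and premise 5, O(revoke_checklist → archive_claim), we obtain O(archive_claim).
Premise 8, O(¬sanitize_area → ¬archive_claim), contraposes to O(archive_claim → sanitize_area); with O(archive_claim) we get O(sanitize_area).
With premise 6, O(sanitize_area → close_hatch), the K-axiom yields O(close_hatch).
Premise 2 is O(¬validate_amendment → ¬close_hatch); contrapositively O(close_hatch → validate_amendment). Since O(close_hatch) holds, K gives O(validate_amendment).
Premises 3, 7 do not contribute to this derivation.
So O(validate_amendment) follows.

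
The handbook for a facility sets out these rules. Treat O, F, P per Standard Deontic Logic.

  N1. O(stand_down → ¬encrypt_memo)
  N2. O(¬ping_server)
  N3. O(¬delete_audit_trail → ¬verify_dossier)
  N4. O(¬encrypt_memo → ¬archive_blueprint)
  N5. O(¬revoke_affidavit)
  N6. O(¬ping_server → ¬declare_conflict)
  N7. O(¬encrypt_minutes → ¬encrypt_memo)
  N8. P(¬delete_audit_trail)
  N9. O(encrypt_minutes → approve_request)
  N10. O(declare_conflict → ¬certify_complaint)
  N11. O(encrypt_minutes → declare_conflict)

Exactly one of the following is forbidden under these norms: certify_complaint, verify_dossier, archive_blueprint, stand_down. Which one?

archive_blueprint

Premise 2 gives O(¬ping_server).
Applying K to premise 6 (O(¬ping_server → ¬declare_conflict)) and O(¬ping_server) yields O(¬declare_conflict).
Premise 11 is O(encrypt_minutes → declare_conflict); contrapositively O(¬declare_conflict → ¬encrypt_minutes). Since O(¬declare_conflict) holds, K gives O(¬encrypt_minutes).
With premise 7, O(¬encrypt_minutes → ¬encrypt_memo), the K-axiom yields O(¬encrypt_memo).
With premise 4, O(¬encrypt_memo → ¬archive_blueprint), the K-axiom yields O(¬archive_blueprint).
So O(¬archive_blueprint) holds, i.e. archive_blueprint is forbidden. None of the other listed options is forbidden under the premises.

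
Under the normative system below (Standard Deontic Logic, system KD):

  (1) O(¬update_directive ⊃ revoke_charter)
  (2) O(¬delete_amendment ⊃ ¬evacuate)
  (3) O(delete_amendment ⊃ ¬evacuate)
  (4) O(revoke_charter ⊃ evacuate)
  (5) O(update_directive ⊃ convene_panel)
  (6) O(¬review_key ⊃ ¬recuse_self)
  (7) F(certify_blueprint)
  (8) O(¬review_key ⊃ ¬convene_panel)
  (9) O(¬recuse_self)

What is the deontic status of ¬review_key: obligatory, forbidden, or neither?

Premises 3 and 2 cover both cases: O(delete_amendment ⊃ ¬evacuate) and O(¬delete_amendment ⊃ ¬evacuate). Since delete_amendment ∨ ¬delete_amendment is a tautology, O(¬evacuate) follows.
The contrapositive of premise 4 (O(revoke_charter ⊃ evacuate)) is O(¬evacuate ⊃ ¬revoke_charter), and O(¬evacuate) is already established, so O(¬revoke_charter).
Premise 1, O(¬update_directive ⊃ revoke_charter), contraposes to O(¬revoke_charter ⊃ update_directive); with O(¬revoke_charter) we get O(update_directive).
From O(update_directive) and premise 5, O(update_directive ⊃ convene_panel), we obtain O(convene_panel).
Premise 8 is O(¬review_key ⊃ ¬convene_panel); contrapositively O(convene_panel ⊃ review_key). Since O(convene_panel) holds, K gives O(review_key).
Premises 6, 7, 9 do not contribute to this derivation.
Thus O(review_key), which is F(¬review_key): ¬review_key is forbidden.

Forbidden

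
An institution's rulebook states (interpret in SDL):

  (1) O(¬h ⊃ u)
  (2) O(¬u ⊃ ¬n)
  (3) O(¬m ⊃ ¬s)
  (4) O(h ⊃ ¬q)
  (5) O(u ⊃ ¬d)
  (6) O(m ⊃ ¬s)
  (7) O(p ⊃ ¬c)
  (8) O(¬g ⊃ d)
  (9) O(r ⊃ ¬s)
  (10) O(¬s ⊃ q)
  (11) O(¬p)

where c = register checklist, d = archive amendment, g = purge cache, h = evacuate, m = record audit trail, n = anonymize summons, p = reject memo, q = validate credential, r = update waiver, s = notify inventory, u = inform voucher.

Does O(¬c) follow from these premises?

No

Premise 7 is O(p ⊃ ¬c), but O(p) is not derivable from the premises, so it does not yield O(¬c).
No other premise forces O(¬c). An ideal world satisfying every premise can still have ¬c false, so O(¬c) is not derivable.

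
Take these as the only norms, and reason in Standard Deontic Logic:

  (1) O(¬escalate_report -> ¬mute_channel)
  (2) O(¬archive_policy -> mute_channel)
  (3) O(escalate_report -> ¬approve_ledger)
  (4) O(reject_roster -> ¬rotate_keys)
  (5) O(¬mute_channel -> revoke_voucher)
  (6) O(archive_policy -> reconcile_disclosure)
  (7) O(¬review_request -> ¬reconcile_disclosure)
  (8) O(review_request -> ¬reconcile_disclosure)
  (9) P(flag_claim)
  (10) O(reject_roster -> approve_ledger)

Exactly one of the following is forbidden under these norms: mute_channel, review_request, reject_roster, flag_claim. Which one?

reject_roster

Premises 7 and 8 cover both cases: O(¬review_request -> ¬reconcile_disclosure) and O(review_request -> ¬reconcile_disclosure). Since ¬review_request ∨ review_request is a tautology, O(¬reconcile_disclosure) follows.
Premise 6, O(archive_policy -> reconcile_disclosure), contraposes to O(¬reconcile_disclosure -> ¬archive_policy); with O(¬reconcile_disclosure) we get O(¬archive_policy).
With premise 2, O(¬archive_policy -> mute_channel), the K-axiom yields O(mute_channel).
Premise 1 is O(¬escalate_report -> ¬mute_channel); contrapositively O(mute_channel -> escalate_report). Since O(mute_channel) holds, K gives O(escalate_report).
Premise 3 is O(escalate_report -> ¬approve_ledger); since O(escalate_report), deontic closure gives O(¬approve_ledger).
The contrapositive of premise 10 (O(reject_roster -> approve_ledger)) is O(¬approve_ledger -> ¬reject_roster), and O(¬approve_ledger) is already established, so O(¬reject_roster).
So O(¬reject_roster) holds, i.e. reject_roster is forbidden. None of the other listed options is forbidden under the premises.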